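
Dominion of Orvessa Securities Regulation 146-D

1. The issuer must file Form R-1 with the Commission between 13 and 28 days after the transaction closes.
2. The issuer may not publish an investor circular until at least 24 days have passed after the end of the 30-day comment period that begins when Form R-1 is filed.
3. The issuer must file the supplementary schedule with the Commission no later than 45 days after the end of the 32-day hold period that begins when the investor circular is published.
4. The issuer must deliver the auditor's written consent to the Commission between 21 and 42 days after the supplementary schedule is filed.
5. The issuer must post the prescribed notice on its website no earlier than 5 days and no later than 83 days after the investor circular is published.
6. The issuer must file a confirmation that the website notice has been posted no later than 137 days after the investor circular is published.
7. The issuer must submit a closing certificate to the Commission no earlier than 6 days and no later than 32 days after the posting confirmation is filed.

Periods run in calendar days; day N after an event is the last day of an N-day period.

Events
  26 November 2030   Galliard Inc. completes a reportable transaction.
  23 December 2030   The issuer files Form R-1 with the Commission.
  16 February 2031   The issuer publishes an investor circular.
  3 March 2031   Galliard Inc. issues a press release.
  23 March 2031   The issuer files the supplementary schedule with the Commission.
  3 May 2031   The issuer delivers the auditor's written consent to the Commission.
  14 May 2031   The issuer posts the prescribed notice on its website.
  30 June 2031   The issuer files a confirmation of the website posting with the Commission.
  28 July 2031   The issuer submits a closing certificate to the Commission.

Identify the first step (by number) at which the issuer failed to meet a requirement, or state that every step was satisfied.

Step 1: the window is 13–28 days after 26 November 2030 (when the transaction closes), so 9 December 2030 through 24 December 2030; done 23 December 2030, which is between those dates.
Step 2: the earliest permitted date is 24 days after 22 January 2031 (end of the 30-day comment period, which began when Form R-1 is filed on 23 December 2030), i.e. 15 February 2031; 16 February 2031 is on or after that date.
Step 3: 45 days after 20 March 2031 (end of the 32-day hold period, which began when the investor circular is published on 16 February 2031) is 4 May 2031; 23 March 2031 is within that limit.
Step 4: the window is 21–42 days after 23 March 2031 (when the supplementary schedule is filed), so 13 April 2031 through 4 May 2031; done 3 May 2031, which is between those dates.
Step 5: the window is 5–83 days after 16 February 2031 (when the investor circular is published), so 21 February 2031 through 10 May 2031; 14 May 2031 is 4 days past the end of the window.

Step 5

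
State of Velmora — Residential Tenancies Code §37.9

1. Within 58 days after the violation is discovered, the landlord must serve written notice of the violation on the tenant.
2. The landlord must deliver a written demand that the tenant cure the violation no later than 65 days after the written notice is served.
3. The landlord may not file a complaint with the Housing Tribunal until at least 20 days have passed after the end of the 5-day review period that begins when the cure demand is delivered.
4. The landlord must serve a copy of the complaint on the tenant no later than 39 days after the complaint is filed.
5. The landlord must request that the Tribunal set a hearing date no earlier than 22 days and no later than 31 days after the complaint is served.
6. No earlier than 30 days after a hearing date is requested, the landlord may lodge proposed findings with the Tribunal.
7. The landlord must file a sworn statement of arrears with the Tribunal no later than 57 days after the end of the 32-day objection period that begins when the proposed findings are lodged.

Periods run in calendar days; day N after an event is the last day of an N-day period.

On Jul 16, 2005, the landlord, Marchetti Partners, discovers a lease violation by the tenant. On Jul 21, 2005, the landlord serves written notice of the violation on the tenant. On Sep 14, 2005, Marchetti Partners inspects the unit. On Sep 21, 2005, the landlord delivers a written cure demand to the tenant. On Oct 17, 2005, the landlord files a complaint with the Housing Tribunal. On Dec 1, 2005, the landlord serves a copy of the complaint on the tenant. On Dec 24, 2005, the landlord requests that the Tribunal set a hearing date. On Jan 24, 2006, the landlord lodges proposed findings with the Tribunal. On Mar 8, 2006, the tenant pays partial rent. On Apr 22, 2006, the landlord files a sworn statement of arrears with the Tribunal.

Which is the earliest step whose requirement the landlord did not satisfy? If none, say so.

(1) due by Jul 16, 2005 + 58 days = Sep 12, 2005; Jul 21, 2005 is within that limit.
(2) due by Jul 21, 2005 + 65 days = Sep 24, 2005; completed Sep 21, 2005, before the deadline.
(3) permitted from Sep 26, 2005 + 20 days = Oct 16, 2005 onward; done Oct 17, 2005, after the minimum wait.
(4) due by Oct 17, 2005 + 39 days = Nov 25, 2005; not done until Dec 1, 2005, 6 days after the deadline.

Step 4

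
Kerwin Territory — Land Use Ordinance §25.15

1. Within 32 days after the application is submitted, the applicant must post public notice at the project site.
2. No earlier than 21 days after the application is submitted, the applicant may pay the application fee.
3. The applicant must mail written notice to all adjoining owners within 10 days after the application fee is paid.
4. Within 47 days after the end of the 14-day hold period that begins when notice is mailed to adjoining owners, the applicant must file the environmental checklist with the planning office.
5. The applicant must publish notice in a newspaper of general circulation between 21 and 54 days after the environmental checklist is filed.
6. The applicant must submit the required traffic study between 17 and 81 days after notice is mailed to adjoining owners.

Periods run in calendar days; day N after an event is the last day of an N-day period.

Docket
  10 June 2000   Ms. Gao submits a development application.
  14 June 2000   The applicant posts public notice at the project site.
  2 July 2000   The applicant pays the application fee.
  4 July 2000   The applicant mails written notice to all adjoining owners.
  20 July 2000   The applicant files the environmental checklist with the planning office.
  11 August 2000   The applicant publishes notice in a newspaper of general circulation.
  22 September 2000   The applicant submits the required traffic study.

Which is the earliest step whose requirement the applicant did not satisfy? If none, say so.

Step 1: 32 days after 10 June 2000 (when the application is submitted) is 12 July 2000; completed 14 June 2000, before the deadline.
Step 2: the earliest permitted date is 21 days after 10 June 2000 (when the application is submitted), i.e. 1 July 2000; done 2 July 2000 — permitted.
Step 3: 10 days after 2 July 2000 (when the application fee is paid) is 12 July 2000; completed 4 July 2000, before the deadline.
Step 4: 47 days after 18 July 2000 (end of the 14-day hold period, which began when notice is mailed to adjoining owners on 4 July 2000) is 3 September 2000; done 20 July 2000 — timely.
Step 5: the window is 21–54 days after 20 July 2000 (when the environmental checklist is filed), so 10 August 2000 through 12 September 2000; done 11 August 2000 — within the window.
Step 6: the window is 17–81 days after 4 July 2000 (when notice is mailed to adjoining owners), so 21 July 2000 through 23 September 2000; 22 September 2000 falls inside that range.

None — every step was satisfied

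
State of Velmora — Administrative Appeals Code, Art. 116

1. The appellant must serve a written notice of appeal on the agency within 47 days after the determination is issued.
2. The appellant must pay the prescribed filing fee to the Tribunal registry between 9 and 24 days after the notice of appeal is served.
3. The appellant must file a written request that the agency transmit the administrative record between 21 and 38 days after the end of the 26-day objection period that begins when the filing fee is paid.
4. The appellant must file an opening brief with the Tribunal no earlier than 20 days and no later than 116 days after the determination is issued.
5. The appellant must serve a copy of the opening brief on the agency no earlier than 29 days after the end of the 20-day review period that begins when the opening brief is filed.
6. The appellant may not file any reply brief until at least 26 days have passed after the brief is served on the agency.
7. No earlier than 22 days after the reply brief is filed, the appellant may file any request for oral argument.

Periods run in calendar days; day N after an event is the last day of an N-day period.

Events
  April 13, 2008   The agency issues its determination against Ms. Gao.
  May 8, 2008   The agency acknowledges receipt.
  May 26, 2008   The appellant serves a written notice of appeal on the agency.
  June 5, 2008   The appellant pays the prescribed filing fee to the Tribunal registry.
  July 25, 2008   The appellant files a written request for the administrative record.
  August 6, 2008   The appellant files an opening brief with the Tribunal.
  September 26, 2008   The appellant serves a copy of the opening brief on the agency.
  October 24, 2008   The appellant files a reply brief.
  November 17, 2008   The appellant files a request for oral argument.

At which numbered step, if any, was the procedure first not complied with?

Step 1: 47 days after April 13, 2008 (when the determination is issued) is May 30, 2008; May 26, 2008 is within that limit.
Step 2: the window is 9–24 days after May 26, 2008 (when the notice of appeal is served), so June 4, 2008 through June 19, 2008; done June 5, 2008, which is between those dates.
Step 3: the window is 21–38 days after July 1, 2008 (end of the 26-day objection period, which began when the filing fee is paid on June 5, 2008), so July 22, 2008 through August 8, 2008; done July 25, 2008 — within the window.
Step 4: the window is 20–116 days after April 13, 2008 (when the determination is issued), so May 3, 2008 through August 7, 2008; done August 6, 2008 — within the window.
Step 5: the earliest permitted date is 29 days after August 26, 2008 (end of the 20-day review period, which began when the opening brief is filed on August 6, 2008), i.e. September 24, 2008; September 26, 2008 is on or after that date.
Step 6: the earliest permitted date is 26 days after September 26, 2008 (when the brief is served on the agency), i.e. October 22, 2008; October 24, 2008 is on or after that date.
Step 7: the earliest permitted date is 22 days after October 24, 2008 (when the reply brief is filed), i.e. November 15, 2008; November 17, 2008 is on or after that date.

None — every step was satisfied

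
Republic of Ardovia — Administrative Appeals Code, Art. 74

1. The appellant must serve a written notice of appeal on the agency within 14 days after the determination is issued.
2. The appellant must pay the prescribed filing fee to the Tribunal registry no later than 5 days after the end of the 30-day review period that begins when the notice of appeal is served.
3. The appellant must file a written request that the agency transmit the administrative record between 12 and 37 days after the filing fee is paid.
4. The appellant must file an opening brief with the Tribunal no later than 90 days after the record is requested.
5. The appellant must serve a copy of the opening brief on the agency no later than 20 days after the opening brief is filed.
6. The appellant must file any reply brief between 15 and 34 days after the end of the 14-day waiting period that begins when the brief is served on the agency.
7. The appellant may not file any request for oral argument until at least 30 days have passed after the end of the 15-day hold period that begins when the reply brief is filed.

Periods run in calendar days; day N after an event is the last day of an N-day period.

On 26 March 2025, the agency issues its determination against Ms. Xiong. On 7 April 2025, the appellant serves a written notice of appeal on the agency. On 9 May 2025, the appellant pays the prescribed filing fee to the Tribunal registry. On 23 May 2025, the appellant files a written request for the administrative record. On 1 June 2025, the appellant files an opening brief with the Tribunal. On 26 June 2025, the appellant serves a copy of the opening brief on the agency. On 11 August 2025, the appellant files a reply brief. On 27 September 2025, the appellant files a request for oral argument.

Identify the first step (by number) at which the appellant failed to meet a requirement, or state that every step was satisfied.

Step 5

(1) due by 26 March 2025 + 14 days = 9 April 2025; 7 April 2025 is within that limit.
(2) due by 7 May 2025 + 5 days = 12 May 2025; completed 9 May 2025, before the deadline.
(3) the permitted window runs from 9 May 2025 + 12 = 21 May 2025 to 9 May 2025 + 37 = 15 June 2025; done 23 May 2025, which is between those dates.
(4) due by 23 May 2025 + 90 days = 21 August 2025; completed 1 June 2025, before the deadline.
(5) due by 1 June 2025 + 20 days = 21 June 2025; 26 June 2025 misses that deadline by 5 days.
No need to go further; step 5 was not satisfied.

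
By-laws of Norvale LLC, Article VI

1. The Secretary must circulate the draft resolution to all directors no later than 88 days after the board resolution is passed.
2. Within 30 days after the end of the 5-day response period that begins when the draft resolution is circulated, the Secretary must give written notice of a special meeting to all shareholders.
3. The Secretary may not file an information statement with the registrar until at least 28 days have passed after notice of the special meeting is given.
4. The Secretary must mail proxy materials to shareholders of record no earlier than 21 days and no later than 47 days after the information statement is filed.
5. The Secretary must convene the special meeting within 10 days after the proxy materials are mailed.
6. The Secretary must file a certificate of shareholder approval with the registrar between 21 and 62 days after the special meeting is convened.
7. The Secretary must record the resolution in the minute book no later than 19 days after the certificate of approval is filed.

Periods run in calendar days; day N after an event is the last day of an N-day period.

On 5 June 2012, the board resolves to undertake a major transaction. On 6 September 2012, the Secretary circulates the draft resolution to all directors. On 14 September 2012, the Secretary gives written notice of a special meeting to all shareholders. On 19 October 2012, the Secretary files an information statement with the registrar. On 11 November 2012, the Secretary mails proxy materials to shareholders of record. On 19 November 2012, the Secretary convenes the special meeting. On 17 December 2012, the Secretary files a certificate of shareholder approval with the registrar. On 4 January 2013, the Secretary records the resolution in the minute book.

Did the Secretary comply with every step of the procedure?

No

(1) due by 5 June 2012 + 88 days = 1 September 2012; 6 September 2012 misses that deadline by 5 days.
The procedure was therefore not followed at step 1.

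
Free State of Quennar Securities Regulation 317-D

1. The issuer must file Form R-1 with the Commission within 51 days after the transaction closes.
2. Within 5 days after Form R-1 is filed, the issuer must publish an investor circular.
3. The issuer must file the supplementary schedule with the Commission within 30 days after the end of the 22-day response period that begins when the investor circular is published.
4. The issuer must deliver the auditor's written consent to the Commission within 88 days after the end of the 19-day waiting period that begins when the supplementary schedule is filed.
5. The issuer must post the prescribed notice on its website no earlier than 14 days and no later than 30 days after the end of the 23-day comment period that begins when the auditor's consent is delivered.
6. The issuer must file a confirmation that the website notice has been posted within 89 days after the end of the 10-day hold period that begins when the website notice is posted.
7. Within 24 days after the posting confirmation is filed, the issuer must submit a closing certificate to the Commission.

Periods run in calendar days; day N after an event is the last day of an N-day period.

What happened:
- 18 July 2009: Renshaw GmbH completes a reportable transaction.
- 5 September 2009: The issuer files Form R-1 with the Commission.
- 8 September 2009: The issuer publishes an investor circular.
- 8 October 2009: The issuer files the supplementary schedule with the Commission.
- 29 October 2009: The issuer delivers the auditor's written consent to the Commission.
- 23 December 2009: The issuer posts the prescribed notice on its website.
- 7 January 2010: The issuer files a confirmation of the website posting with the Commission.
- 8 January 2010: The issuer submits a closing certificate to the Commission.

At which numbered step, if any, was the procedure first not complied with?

Step 1: 51 days after 18 July 2009 (when the transaction closes) is 7 September 2009; done 5 September 2009 — timely.
Step 2: 5 days after 5 September 2009 (when Form R-1 is filed) is 10 September 2009; done 8 September 2009 — timely.
Step 3: 30 days after 30 September 2009 (end of the 22-day response period, which began when the investor circular is published on 8 September 2009) is 30 October 2009; 8 October 2009 is within that limit.
Step 4: 88 days after 27 October 2009 (end of the 19-day waiting period, which began when the supplementary schedule is filed on 8 October 2009) is 23 January 2010; 29 October 2009 is within that limit.
Step 5: the window is 14–30 days after 21 November 2009 (end of the 23-day comment period, which began when the auditor's consent is delivered on 29 October 2009), so 5 December 2009 through 21 December 2009; 23 December 2009 is 2 days past the end of the window.

Step 5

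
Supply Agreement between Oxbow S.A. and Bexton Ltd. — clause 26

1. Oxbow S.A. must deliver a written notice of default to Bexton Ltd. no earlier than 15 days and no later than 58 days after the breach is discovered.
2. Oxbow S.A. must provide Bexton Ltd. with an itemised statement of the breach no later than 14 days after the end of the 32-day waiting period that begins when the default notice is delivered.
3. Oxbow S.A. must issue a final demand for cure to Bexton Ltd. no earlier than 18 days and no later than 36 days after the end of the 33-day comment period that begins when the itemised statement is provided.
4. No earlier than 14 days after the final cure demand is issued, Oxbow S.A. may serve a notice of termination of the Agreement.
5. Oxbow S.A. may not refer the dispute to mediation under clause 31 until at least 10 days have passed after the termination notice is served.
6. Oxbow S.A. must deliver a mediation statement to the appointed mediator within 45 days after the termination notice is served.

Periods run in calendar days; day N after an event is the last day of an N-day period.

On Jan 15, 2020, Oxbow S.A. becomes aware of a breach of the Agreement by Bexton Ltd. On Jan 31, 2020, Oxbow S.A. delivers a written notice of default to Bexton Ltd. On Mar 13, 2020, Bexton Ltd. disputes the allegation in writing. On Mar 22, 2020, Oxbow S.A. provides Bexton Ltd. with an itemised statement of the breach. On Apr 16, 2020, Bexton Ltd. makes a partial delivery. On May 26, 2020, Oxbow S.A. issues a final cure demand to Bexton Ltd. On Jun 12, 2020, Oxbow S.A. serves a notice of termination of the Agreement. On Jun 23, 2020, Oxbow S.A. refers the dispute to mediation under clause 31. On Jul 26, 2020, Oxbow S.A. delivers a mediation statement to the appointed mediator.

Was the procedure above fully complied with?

Step 1 — 15 and 58 days from Jan 15, 2020 (when the breach is discovered) are Jan 30, 2020 and Mar 13, 2020 respectively; Jan 31, 2020 falls inside that range.
Step 2 — counting 14 days from Mar 3, 2020 (end of the 32-day waiting period, which began when the default notice is delivered on Jan 31, 2020) gives a deadline of Mar 17, 2020; not done until Mar 22, 2020, 5 days after the deadline.
That is the first point of non-compliance.

No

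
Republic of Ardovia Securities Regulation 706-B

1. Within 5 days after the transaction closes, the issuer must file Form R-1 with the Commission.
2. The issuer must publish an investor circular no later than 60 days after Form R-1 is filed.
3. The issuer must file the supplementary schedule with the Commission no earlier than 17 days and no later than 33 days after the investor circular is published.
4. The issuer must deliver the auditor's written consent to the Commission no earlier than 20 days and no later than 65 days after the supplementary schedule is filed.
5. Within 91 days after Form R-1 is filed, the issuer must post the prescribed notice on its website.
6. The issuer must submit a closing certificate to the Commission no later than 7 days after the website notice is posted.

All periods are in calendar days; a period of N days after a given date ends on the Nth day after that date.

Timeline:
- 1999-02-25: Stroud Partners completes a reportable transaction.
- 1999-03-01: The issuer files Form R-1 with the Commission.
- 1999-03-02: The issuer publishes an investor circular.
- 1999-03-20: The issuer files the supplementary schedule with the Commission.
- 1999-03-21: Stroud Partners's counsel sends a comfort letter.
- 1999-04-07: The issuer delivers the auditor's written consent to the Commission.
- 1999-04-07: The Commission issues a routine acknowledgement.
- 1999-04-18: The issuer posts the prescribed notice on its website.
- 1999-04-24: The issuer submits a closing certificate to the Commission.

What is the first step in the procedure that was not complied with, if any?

Step 4

(1) due by 1999-02-25 + 5 days = 1999-03-02; completed 1999-03-01, before the deadline.
(2) due by 1999-03-01 + 60 days = 1999-04-30; completed 1999-03-02, before the deadline.
(3) the permitted window runs from 1999-03-02 + 17 = 1999-03-19 to 1999-03-02 + 33 = 1999-04-04; done 1999-03-20 — within the window.
(4) the permitted window runs from 1999-03-20 + 20 = 1999-04-09 to 1999-03-20 + 65 = 1999-05-24; done 1999-04-07 — 2 days before the window opened.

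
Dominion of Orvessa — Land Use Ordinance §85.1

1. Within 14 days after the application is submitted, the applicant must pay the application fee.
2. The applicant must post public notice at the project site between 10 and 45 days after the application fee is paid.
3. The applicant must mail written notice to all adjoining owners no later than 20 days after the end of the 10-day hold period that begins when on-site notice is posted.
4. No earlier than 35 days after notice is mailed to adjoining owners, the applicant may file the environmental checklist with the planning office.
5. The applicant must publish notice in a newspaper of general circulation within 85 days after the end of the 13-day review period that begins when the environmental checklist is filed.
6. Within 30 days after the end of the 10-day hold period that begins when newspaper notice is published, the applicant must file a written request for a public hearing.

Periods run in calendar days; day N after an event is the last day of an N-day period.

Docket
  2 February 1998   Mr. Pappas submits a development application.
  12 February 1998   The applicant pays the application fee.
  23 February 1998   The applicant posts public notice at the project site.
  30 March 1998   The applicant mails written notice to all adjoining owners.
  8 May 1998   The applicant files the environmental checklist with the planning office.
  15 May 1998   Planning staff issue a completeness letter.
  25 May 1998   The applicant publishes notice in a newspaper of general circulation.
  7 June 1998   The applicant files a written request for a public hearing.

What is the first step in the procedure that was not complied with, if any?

Step 3

Step 1 — counting 14 days from 2 February 1998 (when the application is submitted) gives a deadline of 16 February 1998; 12 February 1998 is within that limit.
Step 2 — 10 and 45 days from 12 February 1998 (when the application fee is paid) are 22 February 1998 and 29 March 1998 respectively; done 23 February 1998 — within the window.
Step 3 — counting 20 days from 5 March 1998 (end of the 10-day hold period, which began when on-site notice is posted on 23 February 1998) gives a deadline of 25 March 1998; done 30 March 1998 — 5 days late.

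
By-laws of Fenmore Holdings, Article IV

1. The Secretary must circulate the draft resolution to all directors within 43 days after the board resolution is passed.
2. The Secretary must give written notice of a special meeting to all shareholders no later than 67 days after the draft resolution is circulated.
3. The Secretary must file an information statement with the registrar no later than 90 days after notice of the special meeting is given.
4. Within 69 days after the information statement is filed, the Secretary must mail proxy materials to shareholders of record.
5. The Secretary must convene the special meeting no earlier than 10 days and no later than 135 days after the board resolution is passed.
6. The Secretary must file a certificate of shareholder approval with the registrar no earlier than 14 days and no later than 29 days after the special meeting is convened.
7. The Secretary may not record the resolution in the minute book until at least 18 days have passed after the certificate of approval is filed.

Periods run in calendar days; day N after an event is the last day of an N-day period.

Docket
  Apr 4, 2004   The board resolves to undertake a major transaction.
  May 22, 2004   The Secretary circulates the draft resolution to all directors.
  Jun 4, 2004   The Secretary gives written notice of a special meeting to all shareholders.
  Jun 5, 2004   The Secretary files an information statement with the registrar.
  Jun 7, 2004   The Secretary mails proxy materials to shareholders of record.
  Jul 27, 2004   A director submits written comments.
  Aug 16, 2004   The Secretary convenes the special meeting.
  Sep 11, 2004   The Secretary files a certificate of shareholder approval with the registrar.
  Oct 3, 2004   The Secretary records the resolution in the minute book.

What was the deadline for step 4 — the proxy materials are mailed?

Step 4 runs from Jun 5, 2004, when the information statement is filed. 69 days after Jun 5, 2004 is Aug 13, 2004.

Aug 13, 2004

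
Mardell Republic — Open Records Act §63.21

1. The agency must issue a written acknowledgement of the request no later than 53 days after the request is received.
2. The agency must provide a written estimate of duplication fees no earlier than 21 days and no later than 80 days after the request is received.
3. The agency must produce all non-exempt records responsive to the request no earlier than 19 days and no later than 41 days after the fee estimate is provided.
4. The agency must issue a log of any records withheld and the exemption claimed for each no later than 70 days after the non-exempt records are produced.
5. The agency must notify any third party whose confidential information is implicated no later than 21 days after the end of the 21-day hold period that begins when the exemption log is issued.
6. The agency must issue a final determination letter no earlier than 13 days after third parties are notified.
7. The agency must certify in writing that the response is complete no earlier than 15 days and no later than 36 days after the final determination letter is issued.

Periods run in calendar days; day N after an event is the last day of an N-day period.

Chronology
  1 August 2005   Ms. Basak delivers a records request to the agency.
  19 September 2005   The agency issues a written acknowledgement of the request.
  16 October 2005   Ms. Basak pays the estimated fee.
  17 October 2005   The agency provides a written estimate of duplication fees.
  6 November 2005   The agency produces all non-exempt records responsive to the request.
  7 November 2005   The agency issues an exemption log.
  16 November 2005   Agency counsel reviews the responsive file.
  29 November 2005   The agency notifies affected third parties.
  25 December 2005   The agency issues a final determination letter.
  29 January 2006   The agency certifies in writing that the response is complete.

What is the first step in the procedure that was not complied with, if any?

Step 1 — counting 53 days from 1 August 2005 (when the request is received) gives a deadline of 23 September 2005; 19 September 2005 is within that limit.
Step 2 — 21 and 80 days from 1 August 2005 (when the request is received) are 22 August 2005 and 20 October 2005 respectively; done 17 October 2005 — within the window.
Step 3 — 19 and 41 days from 17 October 2005 (when the fee estimate is provided) are 5 November 2005 and 27 November 2005 respectively; done 6 November 2005, which is between those dates.
Step 4 — counting 70 days from 6 November 2005 (when the non-exempt records are produced) gives a deadline of 15 January 2006; done 7 November 2005 — timely.
Step 5 — counting 21 days from 28 November 2005 (end of the 21-day hold period, which began when the exemption log is issued on 7 November 2005) gives a deadline of 19 December 2005; 29 November 2005 is within that limit.
Step 6 — must wait 13 days from 29 November 2005 (when third parties are notified), so not before 12 December 2005; done 25 December 2005 — permitted.
Step 7 — 15 and 36 days from 25 December 2005 (when the final determination letter is issued) are 9 January 2006 and 30 January 2006 respectively; 29 January 2006 falls inside that range.

None — every step was satisfied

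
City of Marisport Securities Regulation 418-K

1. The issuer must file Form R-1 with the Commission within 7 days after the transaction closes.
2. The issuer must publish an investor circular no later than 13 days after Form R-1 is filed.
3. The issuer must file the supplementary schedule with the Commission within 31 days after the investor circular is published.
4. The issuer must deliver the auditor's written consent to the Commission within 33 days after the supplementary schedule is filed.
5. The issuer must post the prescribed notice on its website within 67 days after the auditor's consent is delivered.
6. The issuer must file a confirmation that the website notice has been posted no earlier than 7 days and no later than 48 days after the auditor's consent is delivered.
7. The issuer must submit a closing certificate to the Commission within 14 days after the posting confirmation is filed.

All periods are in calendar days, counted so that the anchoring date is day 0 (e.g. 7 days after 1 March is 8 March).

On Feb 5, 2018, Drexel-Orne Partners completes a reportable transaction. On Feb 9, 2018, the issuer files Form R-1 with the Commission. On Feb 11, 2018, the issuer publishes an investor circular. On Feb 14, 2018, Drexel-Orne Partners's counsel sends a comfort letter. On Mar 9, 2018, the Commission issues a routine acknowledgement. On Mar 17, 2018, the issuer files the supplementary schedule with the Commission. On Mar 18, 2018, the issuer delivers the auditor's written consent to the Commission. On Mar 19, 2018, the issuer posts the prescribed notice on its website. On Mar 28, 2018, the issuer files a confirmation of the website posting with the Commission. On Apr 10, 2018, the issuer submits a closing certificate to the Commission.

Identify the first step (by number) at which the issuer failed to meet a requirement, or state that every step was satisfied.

(1) due by Feb 5, 2018 + 7 days = Feb 12, 2018; completed Feb 9, 2018, before the deadline.
(2) due by Feb 9, 2018 + 13 days = Feb 22, 2018; done Feb 11, 2018 — timely.
(3) due by Feb 11, 2018 + 31 days = Mar 14, 2018; done Mar 17, 2018 — 3 days late.

Step 3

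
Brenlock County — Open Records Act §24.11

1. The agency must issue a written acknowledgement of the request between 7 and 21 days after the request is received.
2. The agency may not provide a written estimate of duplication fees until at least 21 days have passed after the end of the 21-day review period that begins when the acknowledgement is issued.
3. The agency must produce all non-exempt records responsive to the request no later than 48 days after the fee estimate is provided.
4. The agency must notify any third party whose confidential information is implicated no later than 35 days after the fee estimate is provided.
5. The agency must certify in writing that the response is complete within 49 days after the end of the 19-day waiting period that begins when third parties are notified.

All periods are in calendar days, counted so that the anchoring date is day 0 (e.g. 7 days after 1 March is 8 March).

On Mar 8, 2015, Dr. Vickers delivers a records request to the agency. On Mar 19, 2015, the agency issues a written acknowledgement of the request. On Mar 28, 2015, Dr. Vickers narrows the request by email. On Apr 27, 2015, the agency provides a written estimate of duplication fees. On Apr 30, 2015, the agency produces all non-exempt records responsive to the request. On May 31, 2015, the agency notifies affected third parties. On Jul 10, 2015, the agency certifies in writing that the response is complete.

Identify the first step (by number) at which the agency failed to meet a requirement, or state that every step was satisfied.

Step 2

Step 1 — 7 and 21 days from Mar 8, 2015 (when the request is received) are Mar 15, 2015 and Mar 29, 2015 respectively; done Mar 19, 2015, which is between those dates.
Step 2 — must wait 21 days from Apr 9, 2015 (end of the 21-day review period, which began when the acknowledgement is issued on Mar 19, 2015), so not before Apr 30, 2015; acted on Apr 27, 2015, 3 days prematurely.
That is the first point of non-compliance.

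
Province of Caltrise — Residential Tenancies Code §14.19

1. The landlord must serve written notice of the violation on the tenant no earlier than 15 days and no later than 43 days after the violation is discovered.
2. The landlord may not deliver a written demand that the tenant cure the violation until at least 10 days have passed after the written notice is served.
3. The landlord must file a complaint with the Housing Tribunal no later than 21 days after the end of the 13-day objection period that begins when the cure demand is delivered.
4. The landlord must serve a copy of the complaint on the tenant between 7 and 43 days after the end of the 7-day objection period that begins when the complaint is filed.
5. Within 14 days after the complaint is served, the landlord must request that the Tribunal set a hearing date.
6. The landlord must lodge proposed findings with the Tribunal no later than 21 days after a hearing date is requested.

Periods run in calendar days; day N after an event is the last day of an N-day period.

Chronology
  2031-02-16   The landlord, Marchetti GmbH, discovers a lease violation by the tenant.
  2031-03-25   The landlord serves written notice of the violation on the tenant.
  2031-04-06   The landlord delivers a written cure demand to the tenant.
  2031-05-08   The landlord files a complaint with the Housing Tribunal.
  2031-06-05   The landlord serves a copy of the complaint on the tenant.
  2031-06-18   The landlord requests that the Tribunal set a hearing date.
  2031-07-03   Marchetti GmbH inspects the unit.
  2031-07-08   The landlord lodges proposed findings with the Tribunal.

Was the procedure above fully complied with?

Step 1: the window is 15–43 days after 2031-02-16 (when the violation is discovered), so 2031-03-03 through 2031-03-31; 2031-03-25 falls inside that range.
Step 2: the earliest permitted date is 10 days after 2031-03-25 (when the written notice is served), i.e. 2031-04-04; 2031-04-06 is on or after that date.
Step 3: 21 days after 2031-04-19 (end of the 13-day objection period, which began when the cure demand is delivered on 2031-04-06) is 2031-05-10; completed 2031-05-08, before the deadline.
Step 4: the window is 7–43 days after 2031-05-15 (end of the 7-day objection period, which began when the complaint is filed on 2031-05-08), so 2031-05-22 through 2031-06-27; done 2031-06-05, which is between those dates.
Step 5: 14 days after 2031-06-05 (when the complaint is served) is 2031-06-19; completed 2031-06-18, before the deadline.
Step 6: 21 days after 2031-06-18 (when a hearing date is requested) is 2031-07-09; done 2031-07-08 — timely.

Yes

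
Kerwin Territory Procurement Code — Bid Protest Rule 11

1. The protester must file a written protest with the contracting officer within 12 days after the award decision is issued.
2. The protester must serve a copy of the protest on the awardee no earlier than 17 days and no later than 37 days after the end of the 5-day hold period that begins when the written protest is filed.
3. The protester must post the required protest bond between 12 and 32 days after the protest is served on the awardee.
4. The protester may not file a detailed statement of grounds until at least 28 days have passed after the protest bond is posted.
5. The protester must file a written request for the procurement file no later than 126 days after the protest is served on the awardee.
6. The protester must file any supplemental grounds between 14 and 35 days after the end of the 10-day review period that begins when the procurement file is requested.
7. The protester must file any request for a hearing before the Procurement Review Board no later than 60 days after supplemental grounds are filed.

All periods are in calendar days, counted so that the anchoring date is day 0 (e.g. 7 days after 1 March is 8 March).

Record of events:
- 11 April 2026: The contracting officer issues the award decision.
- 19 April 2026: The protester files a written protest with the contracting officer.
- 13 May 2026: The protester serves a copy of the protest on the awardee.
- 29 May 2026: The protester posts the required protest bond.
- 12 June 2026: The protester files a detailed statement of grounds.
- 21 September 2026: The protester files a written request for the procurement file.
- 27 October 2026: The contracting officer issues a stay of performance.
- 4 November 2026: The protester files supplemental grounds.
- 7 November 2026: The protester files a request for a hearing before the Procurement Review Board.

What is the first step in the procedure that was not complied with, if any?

Step 4

Step 1 — counting 12 days from 11 April 2026 (when the award decision is issued) gives a deadline of 23 April 2026; 19 April 2026 is within that limit.
Step 2 — 17 and 37 days from 24 April 2026 (end of the 5-day hold period, which began when the written protest is filed on 19 April 2026) are 11 May 2026 and 31 May 2026 respectively; 13 May 2026 falls inside that range.
Step 3 — 12 and 32 days from 13 May 2026 (when the protest is served on the awardee) are 25 May 2026 and 14 June 2026 respectively; done 29 May 2026 — within the window.
Step 4 — must wait 28 days from 29 May 2026 (when the protest bond is posted), so not before 26 June 2026; done 12 June 2026 — 14 days too early.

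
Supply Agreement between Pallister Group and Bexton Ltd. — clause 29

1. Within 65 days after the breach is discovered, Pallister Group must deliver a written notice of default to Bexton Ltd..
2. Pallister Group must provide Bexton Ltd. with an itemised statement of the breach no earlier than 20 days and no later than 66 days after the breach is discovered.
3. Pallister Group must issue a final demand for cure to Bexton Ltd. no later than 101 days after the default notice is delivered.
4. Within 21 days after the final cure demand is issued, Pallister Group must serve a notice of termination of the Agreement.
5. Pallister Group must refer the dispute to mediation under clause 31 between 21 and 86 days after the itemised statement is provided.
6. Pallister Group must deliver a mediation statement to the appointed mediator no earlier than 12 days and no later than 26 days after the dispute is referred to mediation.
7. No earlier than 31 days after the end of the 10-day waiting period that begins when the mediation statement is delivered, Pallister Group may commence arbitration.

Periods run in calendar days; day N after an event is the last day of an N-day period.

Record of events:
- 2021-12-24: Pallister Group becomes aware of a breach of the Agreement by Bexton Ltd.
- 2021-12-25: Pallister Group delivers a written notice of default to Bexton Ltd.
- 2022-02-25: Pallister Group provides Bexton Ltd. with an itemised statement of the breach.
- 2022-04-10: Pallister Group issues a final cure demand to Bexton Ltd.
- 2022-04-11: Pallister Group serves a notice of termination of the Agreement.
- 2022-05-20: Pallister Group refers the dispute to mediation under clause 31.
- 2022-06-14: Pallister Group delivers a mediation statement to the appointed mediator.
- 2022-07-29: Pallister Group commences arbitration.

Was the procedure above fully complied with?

No

Step 1: 65 days after 2021-12-24 (when the breach is discovered) is 2022-02-27; done 2021-12-25 — timely.
Step 2: the window is 20–66 days after 2021-12-24 (when the breach is discovered), so 2022-01-13 through 2022-02-28; done 2022-02-25 — within the window.
Step 3: 101 days after 2021-12-25 (when the default notice is delivered) is 2022-04-05; 2022-04-10 misses that deadline by 5 days.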